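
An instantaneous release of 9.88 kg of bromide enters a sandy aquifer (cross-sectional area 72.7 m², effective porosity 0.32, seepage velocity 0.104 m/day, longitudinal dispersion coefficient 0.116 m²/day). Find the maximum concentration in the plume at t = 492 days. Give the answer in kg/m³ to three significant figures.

The peak of an instantaneous 1D plume sits at x = vt; there the Gaussian factor is 1 and C_max = M/(n_e·A·√(4πDt)), where n_e·A is the pore area the mass is dissolved in.
√(4πDt) = √(4π × 0.116 × 492) = 26.78 m, so C_max = 9.88/(0.32 × 72.7 × 26.78) = 0.0159 kg/m³.

0.0159 kg/m³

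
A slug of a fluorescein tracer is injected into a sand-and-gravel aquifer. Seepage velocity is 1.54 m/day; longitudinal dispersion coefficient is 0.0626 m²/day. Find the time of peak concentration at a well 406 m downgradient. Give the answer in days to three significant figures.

264 days

For the 1D instantaneous-source solution, setting ∂C/∂t = 0 at fixed x gives v²t² + 2Dt − x² = 0, so t = (√(D² + v²x²) − D)/v².
√(D² + v²x²) = √(0.0626² + 1.54² × 406²) = 625.2; v² = 2.3716.
t = (625.2 − 0.0626)/2.3716 = 264 days (vs. the pure-advection estimate x/v = 264 d).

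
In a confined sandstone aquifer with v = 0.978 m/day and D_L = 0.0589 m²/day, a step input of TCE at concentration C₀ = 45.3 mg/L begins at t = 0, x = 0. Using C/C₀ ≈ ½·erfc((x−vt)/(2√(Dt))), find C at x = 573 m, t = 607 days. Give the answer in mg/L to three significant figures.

For a continuous step input, C/C₀ ≈ ½·erfc((x−vt)/(2√(Dt))).
vt = 0.978 × 607 = 593.646 m and 2√(Dt) = 2√(0.0589 × 607) = 11.96 m.
Argument (x−vt)/(2√(Dt)) = (573 − 593.646)/11.96 = -1.726; ½·erfc(-1.726) = 0.9927.
C = 45.3 × 0.9927 = 45.0 mg/L.

45.0 mg/L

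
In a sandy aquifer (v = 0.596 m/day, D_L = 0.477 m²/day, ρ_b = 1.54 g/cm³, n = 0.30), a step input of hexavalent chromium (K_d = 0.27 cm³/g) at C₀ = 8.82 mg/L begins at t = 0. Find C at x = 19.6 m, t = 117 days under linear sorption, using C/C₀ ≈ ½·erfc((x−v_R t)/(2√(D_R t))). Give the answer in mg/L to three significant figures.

Retardation factor R = 1 + ρ_b·K_d/n = 1 + 1.54 × 0.27/0.30 = 2.386.
Sorption retards both mechanisms: v_R = v/R = 0.2498 m/day, D_R = D/R = 0.1999 m²/day.
v_R·t = 0.2498 × 117 = 29.2266 m; 2√(D_R t) = 9.672 m; argument = (19.6 − 29.2266)/9.672 = -0.9953.
C = C₀ × ½·erfc(-0.9953) = 8.82 × 0.9204 = 8.12 mg/L.

8.12 mg/L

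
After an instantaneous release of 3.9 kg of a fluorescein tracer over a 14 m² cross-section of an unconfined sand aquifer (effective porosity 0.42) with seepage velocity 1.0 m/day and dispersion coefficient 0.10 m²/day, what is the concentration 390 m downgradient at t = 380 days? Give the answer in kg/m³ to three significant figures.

For an instantaneous plane source, C(x,t) = M/(n_e·A·√(4πDt)) · exp(−(x−vt)²/(4Dt)), with n_e·A the pore (flow) area.
Plume center vt = 1.0 × 380 = 380 m, so the well at 390 m is 10 m downgradient of the peak.
√(4πDt) = 21.85 m, giving peak height M/(n_e·A·√(4πDt)) = 3.9/(0.42 × 14 × 21.85) = 0.03036 kg/m³.
(x−vt)²/(4Dt) = (10)²/(4 × 0.10 × 380) = 0.6579; exp(−0.6579) = 0.5179.
C = 0.03036 × 0.5179 = 0.0157 kg/m³.

0.0157 kg/m³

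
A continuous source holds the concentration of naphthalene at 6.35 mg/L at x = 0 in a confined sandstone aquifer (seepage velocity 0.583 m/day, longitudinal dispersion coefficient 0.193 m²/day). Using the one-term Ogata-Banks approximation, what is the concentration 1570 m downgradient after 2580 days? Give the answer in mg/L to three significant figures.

For a continuous step input, C/C₀ ≈ ½·erfc((x−vt)/(2√(Dt))).
vt = 0.583 × 2580 = 1504.14 m and 2√(Dt) = 2√(0.193 × 2580) = 44.63 m.
Argument (x−vt)/(2√(Dt)) = (1570 − 1504.14)/44.63 = 1.476; ½·erfc(1.476) = 0.01843.
C = 6.35 × 0.01843 = 0.117 mg/L.

0.117 mg/L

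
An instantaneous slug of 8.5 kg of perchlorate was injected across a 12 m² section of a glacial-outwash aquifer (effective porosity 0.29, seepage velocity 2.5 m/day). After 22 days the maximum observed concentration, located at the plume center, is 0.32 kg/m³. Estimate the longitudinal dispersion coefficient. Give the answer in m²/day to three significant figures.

0.211 m²/day

At the plume center C_max = M/(n_e·A·√(4πDt)), so D = M²/(4πt·(n_e·A·C_max)²).
n_e·A·C_max = 0.29 × 12 × 0.32 = 1.114 kg/m.
D = 8.5²/(4π × 22 × 1.114²) = 0.211 m²/day.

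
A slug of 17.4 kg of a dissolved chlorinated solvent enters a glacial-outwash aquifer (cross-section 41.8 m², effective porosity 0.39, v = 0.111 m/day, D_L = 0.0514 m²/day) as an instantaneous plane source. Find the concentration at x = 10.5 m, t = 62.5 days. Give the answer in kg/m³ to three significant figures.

For an instantaneous plane source, C(x,t) = M/(n_e·A·√(4πDt)) · exp(−(x−vt)²/(4Dt)), with n_e·A the pore (flow) area.
Plume center vt = 0.111 × 62.5 = 6.9375 m, so the well at 10.5 m is 3.5625 m downgradient of the peak.
√(4πDt) = 6.354 m, giving peak height M/(n_e·A·√(4πDt)) = 17.4/(0.39 × 41.8 × 6.354) = 0.1680 kg/m³.
(x−vt)²/(4Dt) = (3.5625)²/(4 × 0.0514 × 62.5) = 0.9877; exp(−0.9877) = 0.3724.
C = 0.1680 × 0.3724 = 0.0626 kg/m³.

0.0626 kg/m³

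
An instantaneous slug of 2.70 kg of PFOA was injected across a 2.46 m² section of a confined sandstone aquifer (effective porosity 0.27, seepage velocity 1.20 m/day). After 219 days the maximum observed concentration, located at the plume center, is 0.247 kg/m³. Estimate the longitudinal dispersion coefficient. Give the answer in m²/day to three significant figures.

0.0984 m²/day

At the plume center C_max = M/(n_e·A·√(4πDt)), so D = M²/(4πt·(n_e·A·C_max)²).
n_e·A·C_max = 0.27 × 2.46 × 0.247 = 0.1641 kg/m.
D = 2.70²/(4π × 219 × 0.1641²) = 0.0984 m²/day.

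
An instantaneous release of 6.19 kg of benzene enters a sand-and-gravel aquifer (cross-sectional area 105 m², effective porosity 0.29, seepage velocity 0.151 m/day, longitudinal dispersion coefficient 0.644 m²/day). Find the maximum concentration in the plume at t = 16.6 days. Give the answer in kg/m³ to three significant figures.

The peak of an instantaneous 1D plume sits at x = vt; there the Gaussian factor is 1 and C_max = M/(n_e·A·√(4πDt)), where n_e·A is the pore area the mass is dissolved in.
√(4πDt) = √(4π × 0.644 × 16.6) = 11.59 m, so C_max = 6.19/(0.29 × 105 × 11.59) = 0.0175 kg/m³.

0.0175 kg/m³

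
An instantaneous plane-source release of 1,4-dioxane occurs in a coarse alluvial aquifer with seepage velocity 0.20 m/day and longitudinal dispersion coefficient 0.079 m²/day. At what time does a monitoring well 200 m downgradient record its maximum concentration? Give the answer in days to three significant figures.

For the 1D instantaneous-source solution, setting ∂C/∂t = 0 at fixed x gives v²t² + 2Dt − x² = 0, so t = (√(D² + v²x²) − D)/v².
√(D² + v²x²) = √(0.079² + 0.20² × 200²) = 40.00; v² = 0.04.
t = (40.00 − 0.079)/0.04 = 998 days (vs. the pure-advection estimate x/v = 1000 d).

998 days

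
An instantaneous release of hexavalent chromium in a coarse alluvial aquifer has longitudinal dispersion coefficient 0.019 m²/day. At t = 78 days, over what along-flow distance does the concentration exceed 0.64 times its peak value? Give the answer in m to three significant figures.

The plume is Gaussian with σ = √(2Dt) = √(2 × 0.019 × 78) = 1.722 m.
C/C_peak = exp(−Δx²/(2σ²)) = 0.64 ⇒ Δx = σ·√(−2 ln 0.64) = 1.722 × 0.9448 = 1.627 m.
Width = 2Δx = 3.25 m.

3.25 m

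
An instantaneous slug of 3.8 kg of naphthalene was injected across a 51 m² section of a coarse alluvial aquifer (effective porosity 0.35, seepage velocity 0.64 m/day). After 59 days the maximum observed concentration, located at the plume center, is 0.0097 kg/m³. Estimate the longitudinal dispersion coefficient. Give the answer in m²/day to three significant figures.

At the plume center C_max = M/(n_e·A·√(4πDt)), so D = M²/(4πt·(n_e·A·C_max)²).
n_e·A·C_max = 0.35 × 51 × 0.0097 = 0.1731 kg/m.
D = 3.8²/(4π × 59 × 0.1731²) = 0.650 m²/day.

0.650 m²/day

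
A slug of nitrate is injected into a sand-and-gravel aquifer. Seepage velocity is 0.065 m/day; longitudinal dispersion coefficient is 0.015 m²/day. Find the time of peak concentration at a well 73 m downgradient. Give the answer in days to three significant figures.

For the 1D instantaneous-source solution, setting ∂C/∂t = 0 at fixed x gives v²t² + 2Dt − x² = 0, so t = (√(D² + v²x²) − D)/v².
√(D² + v²x²) = √(0.015² + 0.065² × 73²) = 4.745; v² = 0.004225.
t = (4.745 − 0.015)/0.004225 = 1120 days (vs. the pure-advection estimate x/v = 1120 d).

1120 days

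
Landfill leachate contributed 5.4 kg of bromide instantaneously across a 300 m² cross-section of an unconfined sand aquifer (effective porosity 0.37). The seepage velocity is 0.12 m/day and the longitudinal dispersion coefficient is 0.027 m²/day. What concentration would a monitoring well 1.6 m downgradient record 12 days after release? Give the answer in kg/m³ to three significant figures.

For an instantaneous plane source, C(x,t) = M/(n_e·A·√(4πDt)) · exp(−(x−vt)²/(4Dt)), with n_e·A the pore (flow) area.
Plume center vt = 0.12 × 12 = 1.44 m, so the well at 1.6 m is 0.16 m downgradient of the peak.
√(4πDt) = 2.018 m, giving peak height M/(n_e·A·√(4πDt)) = 5.4/(0.37 × 300 × 2.018) = 0.02411 kg/m³.
(x−vt)²/(4Dt) = (0.16)²/(4 × 0.027 × 12) = 0.01975; exp(−0.01975) = 0.9804.
C = 0.02411 × 0.9804 = 0.0236 kg/m³.

0.0236 kg/m³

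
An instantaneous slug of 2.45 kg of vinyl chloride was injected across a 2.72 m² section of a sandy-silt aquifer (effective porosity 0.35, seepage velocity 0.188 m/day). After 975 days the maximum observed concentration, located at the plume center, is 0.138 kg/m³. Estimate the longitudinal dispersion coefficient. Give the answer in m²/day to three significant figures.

0.0284 m²/day

At the plume center C_max = M/(n_e·A·√(4πDt)), so D = M²/(4πt·(n_e·A·C_max)²).
n_e·A·C_max = 0.35 × 2.72 × 0.138 = 0.1314 kg/m.
D = 2.45²/(4π × 975 × 0.1314²) = 0.0284 m²/day.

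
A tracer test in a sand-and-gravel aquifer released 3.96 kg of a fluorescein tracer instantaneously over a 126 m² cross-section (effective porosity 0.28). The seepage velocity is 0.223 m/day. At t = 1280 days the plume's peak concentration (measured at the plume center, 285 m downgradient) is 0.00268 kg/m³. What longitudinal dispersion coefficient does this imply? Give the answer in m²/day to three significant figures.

At the plume center C_max = M/(n_e·A·√(4πDt)), so D = M²/(4πt·(n_e·A·C_max)²).
n_e·A·C_max = 0.28 × 126 × 0.00268 = 0.09455 kg/m.
D = 3.96²/(4π × 1280 × 0.09455²) = 0.109 m²/day.

0.109 m²/day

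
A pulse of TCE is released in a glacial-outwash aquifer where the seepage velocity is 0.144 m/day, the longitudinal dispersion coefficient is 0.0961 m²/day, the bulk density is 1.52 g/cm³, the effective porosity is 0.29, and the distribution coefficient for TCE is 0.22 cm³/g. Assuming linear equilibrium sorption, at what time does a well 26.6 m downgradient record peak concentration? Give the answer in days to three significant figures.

Retardation factor R = 1 + ρ_b·K_d/n = 1 + 1.52 × 0.22/0.29 = 2.153.
Sorption retards both mechanisms: v_R = v/R = 0.06688 m/day, D_R = D/R = 0.04464 m²/day.
Peak time from v_R²t² + 2D_R t − x² = 0: t = (√(D_R² + v_R²x²) − D_R)/v_R².
√(D_R² + v_R²x²) = √(0.04464² + 0.06688² × 26.6²) = 1.780; v_R² = 0.004473.
t = (1.780 − 0.04464)/0.004473 = 388 days.

388 days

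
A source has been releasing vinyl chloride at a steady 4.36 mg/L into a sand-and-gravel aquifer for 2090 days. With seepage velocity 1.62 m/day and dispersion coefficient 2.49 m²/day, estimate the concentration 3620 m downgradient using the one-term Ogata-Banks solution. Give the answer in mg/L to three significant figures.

For a continuous step input, C/C₀ ≈ ½·erfc((x−vt)/(2√(Dt))).
vt = 1.62 × 2090 = 3385.8 m and 2√(Dt) = 2√(2.49 × 2090) = 144.3 m.
Argument (x−vt)/(2√(Dt)) = (3620 − 3385.8)/144.3 = 1.623; ½·erfc(1.623) = 0.01086.
C = 4.36 × 0.01086 = 0.0473 mg/L.

0.0473 mg/L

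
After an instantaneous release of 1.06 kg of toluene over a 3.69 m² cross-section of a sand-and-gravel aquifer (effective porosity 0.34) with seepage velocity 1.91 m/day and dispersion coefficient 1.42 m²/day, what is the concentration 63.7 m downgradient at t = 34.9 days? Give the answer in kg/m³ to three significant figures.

For an instantaneous plane source, C(x,t) = M/(n_e·A·√(4πDt)) · exp(−(x−vt)²/(4Dt)), with n_e·A the pore (flow) area.
Plume center vt = 1.91 × 34.9 = 66.659 m, so the well at 63.7 m is 2.959 m upgradient of the peak.
√(4πDt) = 24.96 m, giving peak height M/(n_e·A·√(4πDt)) = 1.06/(0.34 × 3.69 × 24.96) = 0.03385 kg/m³.
(x−vt)²/(4Dt) = (-2.959)²/(4 × 1.42 × 34.9) = 0.04417; exp(−0.04417) = 0.9568.
C = 0.03385 × 0.9568 = 0.0324 kg/m³.

0.0324 kg/m³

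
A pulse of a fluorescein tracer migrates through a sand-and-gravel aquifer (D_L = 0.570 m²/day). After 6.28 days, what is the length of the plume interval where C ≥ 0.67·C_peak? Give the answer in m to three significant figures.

4.79 m

The plume is Gaussian with σ = √(2Dt) = √(2 × 0.570 × 6.28) = 2.676 m.
C/C_peak = exp(−Δx²/(2σ²)) = 0.67 ⇒ Δx = σ·√(−2 ln 0.67) = 2.676 × 0.8950 = 2.395 m.
Width = 2Δx = 4.79 m.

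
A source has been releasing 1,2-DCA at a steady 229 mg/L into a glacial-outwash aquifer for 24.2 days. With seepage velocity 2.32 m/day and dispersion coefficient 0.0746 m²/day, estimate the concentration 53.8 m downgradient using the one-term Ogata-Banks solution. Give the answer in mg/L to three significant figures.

For a continuous step input, C/C₀ ≈ ½·erfc((x−vt)/(2√(Dt))).
vt = 2.32 × 24.2 = 56.144 m and 2√(Dt) = 2√(0.0746 × 24.2) = 2.687 m.
Argument (x−vt)/(2√(Dt)) = (53.8 − 56.144)/2.687 = -0.8723; ½·erfc(-0.8723) = 0.8913.
C = 229 × 0.8913 = 204 mg/L.

204 mg/L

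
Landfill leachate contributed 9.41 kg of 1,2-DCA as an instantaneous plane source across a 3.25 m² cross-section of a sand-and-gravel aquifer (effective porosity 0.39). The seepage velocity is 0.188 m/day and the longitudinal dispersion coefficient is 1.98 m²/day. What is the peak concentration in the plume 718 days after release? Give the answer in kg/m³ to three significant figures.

The peak of an instantaneous 1D plume sits at x = vt; there the Gaussian factor is 1 and C_max = M/(n_e·A·√(4πDt)), where n_e·A is the pore area the mass is dissolved in.
√(4πDt) = √(4π × 1.98 × 718) = 133.7 m, so C_max = 9.41/(0.39 × 3.25 × 133.7) = 0.0555 kg/m³.

0.0555 kg/m³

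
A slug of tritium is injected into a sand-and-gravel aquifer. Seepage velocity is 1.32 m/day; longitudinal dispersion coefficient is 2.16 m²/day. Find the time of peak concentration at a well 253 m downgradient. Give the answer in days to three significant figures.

190 days

For the 1D instantaneous-source solution, setting ∂C/∂t = 0 at fixed x gives v²t² + 2Dt − x² = 0, so t = (√(D² + v²x²) − D)/v².
√(D² + v²x²) = √(2.16² + 1.32² × 253²) = 334.0; v² = 1.7424.
t = (334.0 − 2.16)/1.7424 = 190 days (vs. the pure-advection estimate x/v = 192 d).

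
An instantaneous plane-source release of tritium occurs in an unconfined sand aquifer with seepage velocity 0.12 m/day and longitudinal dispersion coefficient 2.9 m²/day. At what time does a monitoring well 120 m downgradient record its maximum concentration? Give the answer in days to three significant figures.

For the 1D instantaneous-source solution, setting ∂C/∂t = 0 at fixed x gives v²t² + 2Dt − x² = 0, so t = (√(D² + v²x²) − D)/v².
√(D² + v²x²) = √(2.9² + 0.12² × 120²) = 14.69; v² = 0.0144.
t = (14.69 − 2.9)/0.0144 = 819 days (vs. the pure-advection estimate x/v = 1000 d).

819 days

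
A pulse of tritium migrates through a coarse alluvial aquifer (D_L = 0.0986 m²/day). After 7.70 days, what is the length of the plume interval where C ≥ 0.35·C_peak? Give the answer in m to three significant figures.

3.57 m

The plume is Gaussian with σ = √(2Dt) = √(2 × 0.0986 × 7.70) = 1.232 m.
C/C_peak = exp(−Δx²/(2σ²)) = 0.35 ⇒ Δx = σ·√(−2 ln 0.35) = 1.232 × 1.449 = 1.785 m.
Width = 2Δx = 3.57 m.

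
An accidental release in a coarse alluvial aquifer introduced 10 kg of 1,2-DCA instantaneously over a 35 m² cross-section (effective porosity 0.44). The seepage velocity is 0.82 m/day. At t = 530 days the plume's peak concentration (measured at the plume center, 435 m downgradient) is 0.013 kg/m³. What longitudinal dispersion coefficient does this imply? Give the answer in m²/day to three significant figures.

At the plume center C_max = M/(n_e·A·√(4πDt)), so D = M²/(4πt·(n_e·A·C_max)²).
n_e·A·C_max = 0.44 × 35 × 0.013 = 0.2002 kg/m.
D = 10²/(4π × 530 × 0.2002²) = 0.375 m²/day.

0.375 m²/day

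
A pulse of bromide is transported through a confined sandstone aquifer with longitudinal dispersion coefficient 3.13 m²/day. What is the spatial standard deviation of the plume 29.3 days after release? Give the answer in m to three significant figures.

Dispersive spreading gives a Gaussian with σ² = 2Dt; advection only shifts the center.
σ = √(2 × 3.13 × 29.3) = 13.5 m.

13.5 m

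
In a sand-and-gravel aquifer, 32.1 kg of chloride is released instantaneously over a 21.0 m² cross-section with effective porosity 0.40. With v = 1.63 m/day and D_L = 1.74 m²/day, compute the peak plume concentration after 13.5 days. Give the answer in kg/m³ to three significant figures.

0.222 kg/m³

The peak of an instantaneous 1D plume sits at x = vt; there the Gaussian factor is 1 and C_max = M/(n_e·A·√(4πDt)), where n_e·A is the pore area the mass is dissolved in.
√(4πDt) = √(4π × 1.74 × 13.5) = 17.18 m, so C_max = 32.1/(0.40 × 21.0 × 17.18) = 0.222 kg/m³.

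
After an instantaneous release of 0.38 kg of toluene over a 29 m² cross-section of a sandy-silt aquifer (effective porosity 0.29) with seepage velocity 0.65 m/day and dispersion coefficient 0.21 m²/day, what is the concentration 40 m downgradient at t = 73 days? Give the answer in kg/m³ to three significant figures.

For an instantaneous plane source, C(x,t) = M/(n_e·A·√(4πDt)) · exp(−(x−vt)²/(4Dt)), with n_e·A the pore (flow) area.
Plume center vt = 0.65 × 73 = 47.45 m, so the well at 40 m is 7.45 m upgradient of the peak.
√(4πDt) = 13.88 m, giving peak height M/(n_e·A·√(4πDt)) = 0.38/(0.29 × 29 × 13.88) = 0.003255 kg/m³.
(x−vt)²/(4Dt) = (-7.45)²/(4 × 0.21 × 73) = 0.9051; exp(−0.9051) = 0.4045.
C = 0.003255 × 0.4045 = 0.00132 kg/m³.

0.00132 kg/m³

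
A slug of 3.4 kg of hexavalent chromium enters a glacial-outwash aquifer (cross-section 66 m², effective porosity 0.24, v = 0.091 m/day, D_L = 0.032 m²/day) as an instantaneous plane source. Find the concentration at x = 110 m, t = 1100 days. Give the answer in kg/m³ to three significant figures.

0.00509 kg/m³

For an instantaneous plane source, C(x,t) = M/(n_e·A·√(4πDt)) · exp(−(x−vt)²/(4Dt)), with n_e·A the pore (flow) area.
Plume center vt = 0.091 × 1100 = 100.1 m, so the well at 110 m is 9.9 m downgradient of the peak.
√(4πDt) = 21.03 m, giving peak height M/(n_e·A·√(4πDt)) = 3.4/(0.24 × 66 × 21.03) = 0.01021 kg/m³.
(x−vt)²/(4Dt) = (9.9)²/(4 × 0.032 × 1100) = 0.6961; exp(−0.6961) = 0.4985.
C = 0.01021 × 0.4985 = 0.00509 kg/m³.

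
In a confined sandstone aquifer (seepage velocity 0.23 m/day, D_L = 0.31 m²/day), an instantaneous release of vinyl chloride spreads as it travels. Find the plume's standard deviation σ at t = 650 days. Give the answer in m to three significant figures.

20.1 m

Dispersive spreading gives a Gaussian with σ² = 2Dt; advection only shifts the center.
σ = √(2 × 0.31 × 650) = 20.1 m.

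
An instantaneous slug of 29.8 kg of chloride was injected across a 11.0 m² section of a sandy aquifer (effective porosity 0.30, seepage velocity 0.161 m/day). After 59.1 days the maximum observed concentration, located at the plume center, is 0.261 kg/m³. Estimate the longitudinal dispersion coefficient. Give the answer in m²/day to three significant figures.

1.61 m²/day

At the plume center C_max = M/(n_e·A·√(4πDt)), so D = M²/(4πt·(n_e·A·C_max)²).
n_e·A·C_max = 0.30 × 11.0 × 0.261 = 0.8613 kg/m.
D = 29.8²/(4π × 59.1 × 0.8613²) = 1.61 m²/day.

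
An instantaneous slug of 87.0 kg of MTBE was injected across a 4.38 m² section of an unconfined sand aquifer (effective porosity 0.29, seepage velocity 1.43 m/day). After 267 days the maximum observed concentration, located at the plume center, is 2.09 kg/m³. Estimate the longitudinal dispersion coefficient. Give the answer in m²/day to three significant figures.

At the plume center C_max = M/(n_e·A·√(4πDt)), so D = M²/(4πt·(n_e·A·C_max)²).
n_e·A·C_max = 0.29 × 4.38 × 2.09 = 2.655 kg/m.
D = 87.0²/(4π × 267 × 2.655²) = 0.320 m²/day.

0.320 m²/day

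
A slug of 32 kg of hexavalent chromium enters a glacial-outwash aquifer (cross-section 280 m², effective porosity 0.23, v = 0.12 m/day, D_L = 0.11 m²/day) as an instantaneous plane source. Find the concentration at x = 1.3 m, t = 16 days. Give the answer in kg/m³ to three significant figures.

For an instantaneous plane source, C(x,t) = M/(n_e·A·√(4πDt)) · exp(−(x−vt)²/(4Dt)), with n_e·A the pore (flow) area.
Plume center vt = 0.12 × 16 = 1.92 m, so the well at 1.3 m is 0.62 m upgradient of the peak.
√(4πDt) = 4.703 m, giving peak height M/(n_e·A·√(4πDt)) = 32/(0.23 × 280 × 4.703) = 0.1057 kg/m³.
(x−vt)²/(4Dt) = (-0.62)²/(4 × 0.11 × 16) = 0.05460; exp(−0.05460) = 0.9469.
C = 0.1057 × 0.9469 = 0.100 kg/m³.

0.100 kg/m³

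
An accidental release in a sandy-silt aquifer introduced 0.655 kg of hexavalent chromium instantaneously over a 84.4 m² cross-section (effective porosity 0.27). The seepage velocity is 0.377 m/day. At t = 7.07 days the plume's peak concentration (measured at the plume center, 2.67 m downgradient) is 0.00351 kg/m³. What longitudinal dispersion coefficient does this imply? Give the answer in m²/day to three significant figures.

At the plume center C_max = M/(n_e·A·√(4πDt)), so D = M²/(4πt·(n_e·A·C_max)²).
n_e·A·C_max = 0.27 × 84.4 × 0.00351 = 0.07999 kg/m.
D = 0.655²/(4π × 7.07 × 0.07999²) = 0.755 m²/day.

0.755 m²/day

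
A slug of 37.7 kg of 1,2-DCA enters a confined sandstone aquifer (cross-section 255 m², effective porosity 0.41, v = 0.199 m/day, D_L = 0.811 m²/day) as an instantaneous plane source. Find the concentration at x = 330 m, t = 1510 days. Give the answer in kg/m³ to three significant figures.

For an instantaneous plane source, C(x,t) = M/(n_e·A·√(4πDt)) · exp(−(x−vt)²/(4Dt)), with n_e·A the pore (flow) area.
Plume center vt = 0.199 × 1510 = 300.49 m, so the well at 330 m is 29.51 m downgradient of the peak.
√(4πDt) = 124.1 m, giving peak height M/(n_e·A·√(4πDt)) = 37.7/(0.41 × 255 × 124.1) = 0.002906 kg/m³.
(x−vt)²/(4Dt) = (29.51)²/(4 × 0.811 × 1510) = 0.1778; exp(−0.1778) = 0.8371.
C = 0.002906 × 0.8371 = 0.00243 kg/m³.

0.00243 kg/m³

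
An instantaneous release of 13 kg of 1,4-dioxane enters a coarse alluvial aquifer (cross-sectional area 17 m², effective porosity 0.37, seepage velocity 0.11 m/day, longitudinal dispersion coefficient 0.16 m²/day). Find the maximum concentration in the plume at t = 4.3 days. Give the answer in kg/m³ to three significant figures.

0.703 kg/m³

The peak of an instantaneous 1D plume sits at x = vt; there the Gaussian factor is 1 and C_max = M/(n_e·A·√(4πDt)), where n_e·A is the pore area the mass is dissolved in.
√(4πDt) = √(4π × 0.16 × 4.3) = 2.940 m, so C_max = 13/(0.37 × 17 × 2.940) = 0.703 kg/m³.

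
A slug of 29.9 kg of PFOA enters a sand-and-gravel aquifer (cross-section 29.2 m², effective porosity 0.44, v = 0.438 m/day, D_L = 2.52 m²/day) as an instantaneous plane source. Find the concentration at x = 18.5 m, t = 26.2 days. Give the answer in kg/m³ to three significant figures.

For an instantaneous plane source, C(x,t) = M/(n_e·A·√(4πDt)) · exp(−(x−vt)²/(4Dt)), with n_e·A the pore (flow) area.
Plume center vt = 0.438 × 26.2 = 11.4756 m, so the well at 18.5 m is 7.0244 m downgradient of the peak.
√(4πDt) = 28.80 m, giving peak height M/(n_e·A·√(4πDt)) = 29.9/(0.44 × 29.2 × 28.80) = 0.08081 kg/m³.
(x−vt)²/(4Dt) = (7.0244)²/(4 × 2.52 × 26.2) = 0.1868; exp(−0.1868) = 0.8296.
C = 0.08081 × 0.8296 = 0.0670 kg/m³.

0.0670 kg/m³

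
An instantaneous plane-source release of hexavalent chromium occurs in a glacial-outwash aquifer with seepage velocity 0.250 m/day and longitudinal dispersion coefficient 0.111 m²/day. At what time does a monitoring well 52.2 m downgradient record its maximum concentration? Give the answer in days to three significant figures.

207 days

For the 1D instantaneous-source solution, setting ∂C/∂t = 0 at fixed x gives v²t² + 2Dt − x² = 0, so t = (√(D² + v²x²) − D)/v².
√(D² + v²x²) = √(0.111² + 0.250² × 52.2²) = 13.05; v² = 0.0625.
t = (13.05 − 0.111)/0.0625 = 207 days (vs. the pure-advection estimate x/v = 209 d).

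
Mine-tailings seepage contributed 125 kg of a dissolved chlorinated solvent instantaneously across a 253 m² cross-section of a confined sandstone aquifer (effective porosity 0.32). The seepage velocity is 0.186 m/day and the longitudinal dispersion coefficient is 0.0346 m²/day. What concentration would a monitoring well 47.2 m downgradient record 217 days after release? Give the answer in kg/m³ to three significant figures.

For an instantaneous plane source, C(x,t) = M/(n_e·A·√(4πDt)) · exp(−(x−vt)²/(4Dt)), with n_e·A the pore (flow) area.
Plume center vt = 0.186 × 217 = 40.362 m, so the well at 47.2 m is 6.838 m downgradient of the peak.
√(4πDt) = 9.713 m, giving peak height M/(n_e·A·√(4πDt)) = 125/(0.32 × 253 × 9.713) = 0.1590 kg/m³.
(x−vt)²/(4Dt) = (6.838)²/(4 × 0.0346 × 217) = 1.557; exp(−1.557) = 0.2108.
C = 0.1590 × 0.2108 = 0.0335 kg/m³.

0.0335 kg/m³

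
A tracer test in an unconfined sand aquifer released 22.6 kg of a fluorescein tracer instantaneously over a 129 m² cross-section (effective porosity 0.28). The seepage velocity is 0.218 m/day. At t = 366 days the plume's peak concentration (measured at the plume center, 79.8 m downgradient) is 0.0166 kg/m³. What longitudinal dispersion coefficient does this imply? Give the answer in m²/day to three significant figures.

At the plume center C_max = M/(n_e·A·√(4πDt)), so D = M²/(4πt·(n_e·A·C_max)²).
n_e·A·C_max = 0.28 × 129 × 0.0166 = 0.5996 kg/m.
D = 22.6²/(4π × 366 × 0.5996²) = 0.309 m²/day.

0.309 m²/day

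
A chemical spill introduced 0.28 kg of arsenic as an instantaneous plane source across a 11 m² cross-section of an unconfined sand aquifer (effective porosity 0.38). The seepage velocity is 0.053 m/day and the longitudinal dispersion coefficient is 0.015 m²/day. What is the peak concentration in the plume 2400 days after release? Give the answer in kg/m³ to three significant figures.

The peak of an instantaneous 1D plume sits at x = vt; there the Gaussian factor is 1 and C_max = M/(n_e·A·√(4πDt)), where n_e·A is the pore area the mass is dissolved in.
√(4πDt) = √(4π × 0.015 × 2400) = 21.27 m, so C_max = 0.28/(0.38 × 11 × 21.27) = 0.00315 kg/m³.

0.00315 kg/m³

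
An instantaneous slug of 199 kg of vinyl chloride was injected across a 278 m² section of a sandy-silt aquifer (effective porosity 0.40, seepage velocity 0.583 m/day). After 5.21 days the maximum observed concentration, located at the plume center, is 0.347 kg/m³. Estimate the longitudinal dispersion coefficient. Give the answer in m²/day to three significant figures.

0.406 m²/day

At the plume center C_max = M/(n_e·A·√(4πDt)), so D = M²/(4πt·(n_e·A·C_max)²).
n_e·A·C_max = 0.40 × 278 × 0.347 = 38.59 kg/m.
D = 199²/(4π × 5.21 × 38.59²) = 0.406 m²/day.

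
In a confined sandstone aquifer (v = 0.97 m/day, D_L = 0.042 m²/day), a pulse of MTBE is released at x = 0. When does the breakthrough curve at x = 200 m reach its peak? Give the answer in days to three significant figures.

206 days

For the 1D instantaneous-source solution, setting ∂C/∂t = 0 at fixed x gives v²t² + 2Dt − x² = 0, so t = (√(D² + v²x²) − D)/v².
√(D² + v²x²) = √(0.042² + 0.97² × 200²) = 194.0; v² = 0.9409.
t = (194.0 − 0.042)/0.9409 = 206 days (vs. the pure-advection estimate x/v = 206 d).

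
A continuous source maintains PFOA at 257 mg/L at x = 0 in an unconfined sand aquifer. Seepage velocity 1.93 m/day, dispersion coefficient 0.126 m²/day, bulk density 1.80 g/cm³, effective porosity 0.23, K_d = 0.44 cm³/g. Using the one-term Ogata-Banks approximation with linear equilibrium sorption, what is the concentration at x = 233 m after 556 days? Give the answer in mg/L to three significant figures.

Retardation factor R = 1 + ρ_b·K_d/n = 1 + 1.80 × 0.44/0.23 = 4.443.
Sorption retards both mechanisms: v_R = v/R = 0.4344 m/day, D_R = D/R = 0.02836 m²/day.
v_R·t = 0.4344 × 556 = 241.5264 m; 2√(D_R t) = 7.942 m; argument = (233 − 241.5264)/7.942 = -1.074.
C = C₀ × ½·erfc(-1.074) = 257 × 0.9356 = 240 mg/L.

240 mg/L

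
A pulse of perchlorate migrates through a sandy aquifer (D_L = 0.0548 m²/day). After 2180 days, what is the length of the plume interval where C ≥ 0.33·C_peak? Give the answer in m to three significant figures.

46.0 m

The plume is Gaussian with σ = √(2Dt) = √(2 × 0.0548 × 2180) = 15.46 m.
C/C_peak = exp(−Δx²/(2σ²)) = 0.33 ⇒ Δx = σ·√(−2 ln 0.33) = 15.46 × 1.489 = 23.02 m.
Width = 2Δx = 46.0 m.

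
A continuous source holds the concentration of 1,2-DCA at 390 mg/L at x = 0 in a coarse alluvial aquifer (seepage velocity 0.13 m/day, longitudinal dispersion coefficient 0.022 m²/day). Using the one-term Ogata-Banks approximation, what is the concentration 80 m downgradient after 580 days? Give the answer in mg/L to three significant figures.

For a continuous step input, C/C₀ ≈ ½·erfc((x−vt)/(2√(Dt))).
vt = 0.13 × 580 = 75.4 m and 2√(Dt) = 2√(0.022 × 580) = 7.144 m.
Argument (x−vt)/(2√(Dt)) = (80 − 75.4)/7.144 = 0.6439; ½·erfc(0.6439) = 0.1812.
C = 390 × 0.1812 = 70.7 mg/L.

70.7 mg/L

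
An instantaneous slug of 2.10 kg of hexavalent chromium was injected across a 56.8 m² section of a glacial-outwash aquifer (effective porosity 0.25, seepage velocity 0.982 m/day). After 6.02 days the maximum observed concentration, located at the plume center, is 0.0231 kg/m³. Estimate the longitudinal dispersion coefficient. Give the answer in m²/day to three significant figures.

At the plume center C_max = M/(n_e·A·√(4πDt)), so D = M²/(4πt·(n_e·A·C_max)²).
n_e·A·C_max = 0.25 × 56.8 × 0.0231 = 0.3280 kg/m.
D = 2.10²/(4π × 6.02 × 0.3280²) = 0.542 m²/day.

0.542 m²/day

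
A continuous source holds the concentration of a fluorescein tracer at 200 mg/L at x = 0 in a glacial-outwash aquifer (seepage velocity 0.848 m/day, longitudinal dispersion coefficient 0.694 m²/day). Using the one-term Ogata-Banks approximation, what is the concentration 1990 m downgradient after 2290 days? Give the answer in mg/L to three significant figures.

39.4 mg/L

For a continuous step input, C/C₀ ≈ ½·erfc((x−vt)/(2√(Dt))).
vt = 0.848 × 2290 = 1941.92 m and 2√(Dt) = 2√(0.694 × 2290) = 79.73 m.
Argument (x−vt)/(2√(Dt)) = (1990 − 1941.92)/79.73 = 0.6030; ½·erfc(0.6030) = 0.1969.
C = 200 × 0.1969 = 39.4 mg/L.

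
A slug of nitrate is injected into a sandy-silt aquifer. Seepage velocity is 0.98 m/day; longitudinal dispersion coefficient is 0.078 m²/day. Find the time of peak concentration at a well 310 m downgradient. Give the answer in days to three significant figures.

316 days

For the 1D instantaneous-source solution, setting ∂C/∂t = 0 at fixed x gives v²t² + 2Dt − x² = 0, so t = (√(D² + v²x²) − D)/v².
√(D² + v²x²) = √(0.078² + 0.98² × 310²) = 303.8; v² = 0.9604.
t = (303.8 − 0.078)/0.9604 = 316 days (vs. the pure-advection estimate x/v = 316 d).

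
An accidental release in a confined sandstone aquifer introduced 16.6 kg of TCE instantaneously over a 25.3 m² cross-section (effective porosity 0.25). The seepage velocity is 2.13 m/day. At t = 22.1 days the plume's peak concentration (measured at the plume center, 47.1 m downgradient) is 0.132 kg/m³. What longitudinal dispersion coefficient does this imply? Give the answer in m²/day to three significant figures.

At the plume center C_max = M/(n_e·A·√(4πDt)), so D = M²/(4πt·(n_e·A·C_max)²).
n_e·A·C_max = 0.25 × 25.3 × 0.132 = 0.8349 kg/m.
D = 16.6²/(4π × 22.1 × 0.8349²) = 1.42 m²/day.

1.42 m²/day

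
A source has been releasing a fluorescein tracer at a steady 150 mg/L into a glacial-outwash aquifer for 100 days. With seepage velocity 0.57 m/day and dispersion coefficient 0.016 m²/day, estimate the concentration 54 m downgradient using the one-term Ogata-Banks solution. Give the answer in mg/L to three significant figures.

143 mg/L

For a continuous step input, C/C₀ ≈ ½·erfc((x−vt)/(2√(Dt))).
vt = 0.57 × 100 = 57 m and 2√(Dt) = 2√(0.016 × 100) = 2.530 m.
Argument (x−vt)/(2√(Dt)) = (54 − 57)/2.530 = -1.186; ½·erfc(-1.186) = 0.9533.
C = 150 × 0.9533 = 143 mg/L.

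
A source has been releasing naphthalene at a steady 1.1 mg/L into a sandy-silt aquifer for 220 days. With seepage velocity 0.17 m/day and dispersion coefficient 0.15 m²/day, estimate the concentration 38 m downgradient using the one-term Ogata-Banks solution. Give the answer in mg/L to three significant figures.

0.518 mg/L

For a continuous step input, C/C₀ ≈ ½·erfc((x−vt)/(2√(Dt))).
vt = 0.17 × 220 = 37.4 m and 2√(Dt) = 2√(0.15 × 220) = 11.49 m.
Argument (x−vt)/(2√(Dt)) = (38 − 37.4)/11.49 = 0.05222; ½·erfc(0.05222) = 0.4706.
C = 1.1 × 0.4706 = 0.518 mg/L.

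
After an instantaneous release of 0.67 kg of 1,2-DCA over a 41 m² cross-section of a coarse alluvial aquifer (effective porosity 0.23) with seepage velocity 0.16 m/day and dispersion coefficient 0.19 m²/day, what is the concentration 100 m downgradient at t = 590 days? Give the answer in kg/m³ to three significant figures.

For an instantaneous plane source, C(x,t) = M/(n_e·A·√(4πDt)) · exp(−(x−vt)²/(4Dt)), with n_e·A the pore (flow) area.
Plume center vt = 0.16 × 590 = 94.4 m, so the well at 100 m is 5.6 m downgradient of the peak.
√(4πDt) = 37.53 m, giving peak height M/(n_e·A·√(4πDt)) = 0.67/(0.23 × 41 × 37.53) = 0.001893 kg/m³.
(x−vt)²/(4Dt) = (5.6)²/(4 × 0.19 × 590) = 0.06994; exp(−0.06994) = 0.9324.
C = 0.001893 × 0.9324 = 0.00177 kg/m³.

0.00177 kg/m³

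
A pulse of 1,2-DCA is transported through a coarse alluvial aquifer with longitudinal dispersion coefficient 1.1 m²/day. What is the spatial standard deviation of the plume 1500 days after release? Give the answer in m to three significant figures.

57.4 m

Dispersive spreading gives a Gaussian with σ² = 2Dt; advection only shifts the center.
σ = √(2 × 1.1 × 1500) = 57.4 m.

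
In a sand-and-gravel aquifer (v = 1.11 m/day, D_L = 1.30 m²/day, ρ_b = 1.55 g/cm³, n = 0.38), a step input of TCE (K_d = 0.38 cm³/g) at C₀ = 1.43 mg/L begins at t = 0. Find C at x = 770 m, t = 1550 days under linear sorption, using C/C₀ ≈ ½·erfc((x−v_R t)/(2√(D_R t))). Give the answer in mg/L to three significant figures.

0.0118 mg/L

Retardation factor R = 1 + ρ_b·K_d/n = 1 + 1.55 × 0.38/0.38 = 2.550.
Sorption retards both mechanisms: v_R = v/R = 0.4353 m/day, D_R = D/R = 0.5098 m²/day.
v_R·t = 0.4353 × 1550 = 674.715 m; 2√(D_R t) = 56.22 m; argument = (770 − 674.715)/56.22 = 1.695.
C = C₀ × ½·erfc(1.695) = 1.43 × 0.008263 = 0.0118 mg/L.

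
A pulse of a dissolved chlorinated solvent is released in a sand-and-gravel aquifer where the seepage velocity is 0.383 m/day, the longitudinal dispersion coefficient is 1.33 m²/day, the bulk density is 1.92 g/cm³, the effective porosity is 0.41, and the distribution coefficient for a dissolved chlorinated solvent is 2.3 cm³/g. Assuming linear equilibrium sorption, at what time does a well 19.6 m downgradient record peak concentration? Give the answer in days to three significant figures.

Retardation factor R = 1 + ρ_b·K_d/n = 1 + 1.92 × 2.3/0.41 = 11.77.
Sorption retards both mechanisms: v_R = v/R = 0.03254 m/day, D_R = D/R = 0.1130 m²/day.
Peak time from v_R²t² + 2D_R t − x² = 0: t = (√(D_R² + v_R²x²) − D_R)/v_R².
√(D_R² + v_R²x²) = √(0.1130² + 0.03254² × 19.6²) = 0.6477; v_R² = 0.001059.
t = (0.6477 − 0.1130)/0.001059 = 505 days.

505 days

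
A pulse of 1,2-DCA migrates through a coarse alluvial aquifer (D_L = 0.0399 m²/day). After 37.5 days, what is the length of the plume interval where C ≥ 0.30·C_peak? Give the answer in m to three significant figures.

5.37 m

The plume is Gaussian with σ = √(2Dt) = √(2 × 0.0399 × 37.5) = 1.730 m.
C/C_peak = exp(−Δx²/(2σ²)) = 0.30 ⇒ Δx = σ·√(−2 ln 0.30) = 1.730 × 1.552 = 2.685 m.
Width = 2Δx = 5.37 m.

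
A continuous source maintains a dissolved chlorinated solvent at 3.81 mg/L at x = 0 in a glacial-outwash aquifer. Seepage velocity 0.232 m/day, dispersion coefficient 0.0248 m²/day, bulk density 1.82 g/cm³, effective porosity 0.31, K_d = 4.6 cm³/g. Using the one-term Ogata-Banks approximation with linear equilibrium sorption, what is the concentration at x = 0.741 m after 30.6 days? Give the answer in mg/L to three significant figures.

Retardation factor R = 1 + ρ_b·K_d/n = 1 + 1.82 × 4.6/0.31 = 28.01.
Sorption retards both mechanisms: v_R = v/R = 0.008283 m/day, D_R = D/R = 0.0008854 m²/day.
v_R·t = 0.008283 × 30.6 = 0.2534598 m; 2√(D_R t) = 0.3292 m; argument = (0.741 − 0.2534598)/0.3292 = 1.481.
C = C₀ × ½·erfc(1.481) = 3.81 × 0.01811 = 0.0690 mg/L.

0.0690 mg/L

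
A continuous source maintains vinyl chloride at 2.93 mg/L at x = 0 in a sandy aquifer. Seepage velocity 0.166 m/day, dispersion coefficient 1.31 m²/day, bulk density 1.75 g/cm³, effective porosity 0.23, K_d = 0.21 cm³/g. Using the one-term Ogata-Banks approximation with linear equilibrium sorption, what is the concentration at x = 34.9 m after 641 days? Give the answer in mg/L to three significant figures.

1.74 mg/L

Retardation factor R = 1 + ρ_b·K_d/n = 1 + 1.75 × 0.21/0.23 = 2.598.
Sorption retards both mechanisms: v_R = v/R = 0.06390 m/day, D_R = D/R = 0.5042 m²/day.
v_R·t = 0.06390 × 641 = 40.9599 m; 2√(D_R t) = 35.96 m; argument = (34.9 − 40.9599)/35.96 = -0.1685.
C = C₀ × ½·erfc(-0.1685) = 2.93 × 0.5942 = 1.74 mg/L.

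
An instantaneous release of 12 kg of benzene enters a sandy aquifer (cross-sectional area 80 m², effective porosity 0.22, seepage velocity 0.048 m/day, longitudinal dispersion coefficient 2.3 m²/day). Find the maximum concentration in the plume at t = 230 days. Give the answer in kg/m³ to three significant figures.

0.00836 kg/m³

The peak of an instantaneous 1D plume sits at x = vt; there the Gaussian factor is 1 and C_max = M/(n_e·A·√(4πDt)), where n_e·A is the pore area the mass is dissolved in.
√(4πDt) = √(4π × 2.3 × 230) = 81.53 m, so C_max = 12/(0.22 × 80 × 81.53) = 0.00836 kg/m³.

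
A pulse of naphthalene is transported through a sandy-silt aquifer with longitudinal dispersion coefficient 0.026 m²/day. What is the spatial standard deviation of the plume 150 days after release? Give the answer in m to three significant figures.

Dispersive spreading gives a Gaussian with σ² = 2Dt; advection only shifts the center.
σ = √(2 × 0.026 × 150) = 2.79 m.

2.79 m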